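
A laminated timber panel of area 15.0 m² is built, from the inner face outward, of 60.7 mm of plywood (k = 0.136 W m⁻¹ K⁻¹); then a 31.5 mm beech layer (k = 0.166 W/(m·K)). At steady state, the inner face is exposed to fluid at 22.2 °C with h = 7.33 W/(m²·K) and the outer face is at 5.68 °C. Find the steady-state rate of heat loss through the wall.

Resistance network (inner→outer):
  R_conv,in = 1/(hA) = 1/(7.33·15.0) = 0.009095 K/W
  R_plywood = L/(kA) = 0.0607/(0.136·15.0) = 0.02975 K/W
  R_beech = L/(kA) = 0.0315/(0.166·15.0) = 0.01265 K/W
ΣR = 0.009095 + 0.02975 + 0.01265 = 0.05149 K/W
Q = ΔT/ΣR = (22.2 °C − 5.68 °C)/0.05149 = 321 W

Q = 321 W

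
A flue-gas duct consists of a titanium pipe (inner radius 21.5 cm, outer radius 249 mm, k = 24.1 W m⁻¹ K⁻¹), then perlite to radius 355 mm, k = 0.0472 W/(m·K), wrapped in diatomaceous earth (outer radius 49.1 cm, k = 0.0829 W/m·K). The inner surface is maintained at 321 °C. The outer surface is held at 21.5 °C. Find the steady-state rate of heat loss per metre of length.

Q' = 165 W/m

Series thermal resistances, inner to outer:
  R'_titanium = ln(0.249/0.215)/(2πk) = 0.1468/(2π·24.1) = 9.696×10^-4 m·K/W
  R'_perlite = ln(0.355/0.249)/(2πk) = 0.3547/(2π·0.0472) = 1.196 m·K/W
  R'_diatomaceous earth = ln(0.491/0.355)/(2πk) = 0.3243/(2π·0.0829) = 0.6227 m·K/W
ΣR = 9.696×10^-4 + 1.196 + 0.6227 = 1.820 m·K/W
Q' = ΔT/ΣR = (321 °C − 21.5 °C)/1.820 = 165 W/m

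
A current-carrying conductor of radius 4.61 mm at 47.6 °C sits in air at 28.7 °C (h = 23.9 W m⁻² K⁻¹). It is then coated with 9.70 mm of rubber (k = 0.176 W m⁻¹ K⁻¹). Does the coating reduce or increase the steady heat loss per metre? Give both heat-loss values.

reduces: 13.1 → 12.7 W/m

Critical radius for a cylinder: r_cr = k/h = 0.00736 m = 0.736 cm.
Outer radius after coating: r₂ = 0.00461 + 0.00970 = 0.01431 m.
r₁ < r_cr < r₂: heat loss rises to a maximum at r_cr then falls. Whether the coating helps depends on whether Q(r₂) has dropped back below Q(r₁).
Bare: R = 1/(2πr₁h) = 1.445 m·K/W; Q = 18.9/1.445 = 13.1 W/m.
Coated: R = R_cond + R_conv = 1.490 m·K/W; Q = 18.9/1.490 = 12.7 W/m.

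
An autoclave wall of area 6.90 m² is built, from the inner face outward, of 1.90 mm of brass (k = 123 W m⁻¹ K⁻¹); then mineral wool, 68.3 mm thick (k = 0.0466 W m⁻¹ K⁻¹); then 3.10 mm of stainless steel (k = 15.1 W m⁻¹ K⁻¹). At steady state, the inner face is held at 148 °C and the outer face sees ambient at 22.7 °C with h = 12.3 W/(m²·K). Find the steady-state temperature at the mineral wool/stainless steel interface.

Resistance network (inner→outer):
  R_brass = L/(kA) = 0.00190/(123·6.90) = 2.239×10^-6 K/W
  R_mineral wool = L/(kA) = 0.0683/(0.0466·6.90) = 0.2124 K/W
  R_stainless steel = L/(kA) = 0.00310/(15.1·6.90) = 2.975×10^-5 K/W
  R_conv,out = 1/(hA) = 1/(12.3·6.90) = 0.01178 K/W
ΣR = 2.239×10^-6 + 0.2124 + 2.975×10^-5 + 0.01178 = 0.2242 K/W
Q = ΔT/ΣR = (148 °C − 22.7 °C)/0.2242 = 558.9 W
From the inner boundary to the mineral wool/stainless steel interface, ΣR_partial = 0.2124 K/W.
T_interface = T_in − Q·ΣR_partial = 148 °C − (558.9)(0.2124) = 29.3 °C

T = 29.3 °C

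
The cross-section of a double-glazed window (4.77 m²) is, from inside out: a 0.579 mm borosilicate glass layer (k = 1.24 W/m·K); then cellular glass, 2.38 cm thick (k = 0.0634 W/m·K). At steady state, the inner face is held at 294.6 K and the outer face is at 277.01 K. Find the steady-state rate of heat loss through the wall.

Treat each layer as a resistance in series:
  R_borosilicate glass = L/(kA) = 5.79×10^-4/(1.24·4.77) = 9.789×10^-5 K/W
  R_cellular glass = L/(kA) = 0.0238/(0.0634·4.77) = 0.07870 K/W
ΣR = 9.789×10^-5 + 0.07870 = 0.07880 K/W
Q = ΔT/ΣR = (294.6 K − 277.01 K)/0.07880 = 223 W

Q = 223 W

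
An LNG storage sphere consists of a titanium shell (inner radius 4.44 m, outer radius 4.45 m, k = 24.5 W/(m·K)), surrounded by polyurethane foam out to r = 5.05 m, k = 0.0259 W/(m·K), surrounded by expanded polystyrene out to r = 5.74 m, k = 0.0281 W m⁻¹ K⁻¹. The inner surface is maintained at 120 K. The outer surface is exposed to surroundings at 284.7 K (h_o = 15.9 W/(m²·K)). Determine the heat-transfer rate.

Series thermal resistances, inner to outer:
  R_titanium = (1/4.44 − 1/4.45)/(4πk) = 5.061×10^-4/(4π·24.5) = 1.644×10^-6 K/W
  R_polyurethane foam = (1/4.45 − 1/5.05)/(4πk) = 0.02670/(4π·0.0259) = 0.08203 K/W
  R_expanded polystyrene = (1/5.05 − 1/5.74)/(4πk) = 0.02380/(4π·0.0281) = 0.06741 K/W
  R_conv,out = 1/(4πr²h) = 1/(4π·5.74²·15.9) = 1.519×10^-4 K/W
ΣR = 1.644×10^-6 + 0.08203 + 0.06741 + 1.519×10^-4 = 0.1496 K/W
Q = ΔT/ΣR = (120 K − 284.7 K)/0.1496 = -1100 W
(Negative Q ⇒ heat flows inward; heat gain = 1100 W.)

Q = 1100 W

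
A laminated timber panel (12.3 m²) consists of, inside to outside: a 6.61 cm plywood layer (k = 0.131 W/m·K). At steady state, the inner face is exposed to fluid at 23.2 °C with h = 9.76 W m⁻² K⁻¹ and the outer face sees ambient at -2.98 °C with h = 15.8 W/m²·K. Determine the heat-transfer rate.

Q = 480 W

Treat each layer as a resistance in series:
  R_conv,in = 1/(hA) = 1/(9.76·12.3) = 0.008330 K/W
  R_plywood = L/(kA) = 0.0661/(0.131·12.3) = 0.04102 K/W
  R_conv,out = 1/(hA) = 1/(15.8·12.3) = 0.005146 K/W
ΣR = 0.008330 + 0.04102 + 0.005146 = 0.05450 K/W
Q = ΔT/ΣR = (23.2 °C − -2.98 °C)/0.05450 = 480 W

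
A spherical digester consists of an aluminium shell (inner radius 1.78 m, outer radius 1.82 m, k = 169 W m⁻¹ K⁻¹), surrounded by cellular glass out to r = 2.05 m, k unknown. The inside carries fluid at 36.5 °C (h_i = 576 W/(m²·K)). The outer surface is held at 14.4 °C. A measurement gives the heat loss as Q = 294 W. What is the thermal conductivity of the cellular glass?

k = 0.0653 W/m·K

ΣR = ΔT/Q = |36.5 − 14.4|/294 = 0.07517 K/W
Known resistances:
  R_conv,in = 1/(4πr²h) = 1/(4π·1.78²·576) = 4.360×10^-5 K/W
  R_aluminium = (1/1.78 − 1/1.82)/(4πk) = 0.01235/(4π·169) = 5.814×10^-6 K/W
R_cellular glass = ΣR − ΣR_known = 0.07517 − 4.941×10^-5 = 0.07512 K/W
(1/r₁−1/r₂)/(4πk) = 0.07512 ⇒ k = 0.06165/(4π·0.07512) = 0.0653 W/m·K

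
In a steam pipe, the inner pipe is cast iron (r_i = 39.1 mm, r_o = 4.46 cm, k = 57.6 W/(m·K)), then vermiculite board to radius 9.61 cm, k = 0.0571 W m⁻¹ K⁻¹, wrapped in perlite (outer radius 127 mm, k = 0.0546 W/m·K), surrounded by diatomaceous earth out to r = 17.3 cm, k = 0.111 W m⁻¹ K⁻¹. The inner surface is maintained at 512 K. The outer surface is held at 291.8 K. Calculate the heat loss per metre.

Resistance network (inner→outer):
  R'_cast iron = ln(0.0446/0.0391)/(2πk) = 0.1316/(2π·57.6) = 3.637×10^-4 m·K/W
  R'_vermiculite board = ln(0.0961/0.0446)/(2πk) = 0.7677/(2π·0.0571) = 2.140 m·K/W
  R'_perlite = ln(0.127/0.0961)/(2πk) = 0.2788/(2π·0.0546) = 0.8127 m·K/W
  R'_diatomaceous earth = ln(0.173/0.127)/(2πk) = 0.3091/(2π·0.111) = 0.4432 m·K/W
ΣR = 3.637×10^-4 + 2.140 + 0.8127 + 0.4432 = 3.396 m·K/W
Q' = ΔT/ΣR = (512 K − 291.8 K)/3.396 = 64.8 W/m

Q' = 64.8 W/m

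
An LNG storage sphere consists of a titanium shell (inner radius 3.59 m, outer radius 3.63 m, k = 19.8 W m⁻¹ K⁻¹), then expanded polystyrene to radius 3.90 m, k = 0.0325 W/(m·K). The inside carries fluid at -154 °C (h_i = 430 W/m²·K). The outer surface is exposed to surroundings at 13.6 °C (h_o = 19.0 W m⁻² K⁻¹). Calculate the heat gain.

Series thermal resistances, inner to outer:
  R_conv,in = 1/(4πr²h) = 1/(4π·3.59²·430) = 1.436×10^-5 K/W
  R_titanium = (1/3.59 − 1/3.63)/(4πk) = 0.003069/(4π·19.8) = 1.234×10^-5 K/W
  R_expanded polystyrene = (1/3.63 − 1/3.90)/(4πk) = 0.01907/(4π·0.0325) = 0.04670 K/W
  R_conv,out = 1/(4πr²h) = 1/(4π·3.90²·19.0) = 2.754×10^-4 K/W
ΣR = 1.436×10^-5 + 1.234×10^-5 + 0.04670 + 2.754×10^-4 = 0.04700 K/W
Q = ΔT/ΣR = (-154 °C − 13.6 °C)/0.04700 = -3570 W
(Negative Q ⇒ heat flows inward; heat gain = 3570 W.)

Q = 3.57 kW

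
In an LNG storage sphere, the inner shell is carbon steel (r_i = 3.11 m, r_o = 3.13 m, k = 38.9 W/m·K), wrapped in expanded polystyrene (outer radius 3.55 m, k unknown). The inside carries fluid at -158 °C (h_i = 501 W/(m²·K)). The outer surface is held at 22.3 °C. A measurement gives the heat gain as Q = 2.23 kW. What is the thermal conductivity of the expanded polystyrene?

k = 0.0372 W/m·K

ΣR = ΔT/Q = |-158 − 22.3|/2230 = 0.08085 K/W
Known resistances:
  R_conv,in = 1/(4πr²h) = 1/(4π·3.11²·501) = 1.642×10^-5 K/W
  R_carbon steel = (1/3.11 − 1/3.13)/(4πk) = 0.002055/(4π·38.9) = 4.203×10^-6 K/W
R_expanded polystyrene = ΣR − ΣR_known = 0.08085 − 2.062×10^-5 = 0.08083 K/W
(1/r₁−1/r₂)/(4πk) = 0.08083 ⇒ k = 0.03780/(4π·0.08083) = 0.0372 W/m·K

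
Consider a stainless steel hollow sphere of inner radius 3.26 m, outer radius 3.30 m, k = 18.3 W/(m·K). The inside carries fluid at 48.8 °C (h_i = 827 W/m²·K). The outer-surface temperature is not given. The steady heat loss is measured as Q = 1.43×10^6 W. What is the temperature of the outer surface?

T_out = 12.7 °C

Sum the resistances:
  R_conv,in = 1/(4πr²h) = 1/(4π·3.26²·827) = 9.054×10^-6 K/W
  R_stainless steel = (1/3.26 − 1/3.30)/(4πk) = 0.003718/(4π·18.3) = 1.617×10^-5 K/W
ΣR = 2.522×10^-5 K/W
ΔT = Q·ΣR = 1.43×10^6 × 2.522×10^-5 = 36.06 K
Heat flows outward, so T_out = T_in − ΔT = 48.8 − 36.06 = 12.7 °C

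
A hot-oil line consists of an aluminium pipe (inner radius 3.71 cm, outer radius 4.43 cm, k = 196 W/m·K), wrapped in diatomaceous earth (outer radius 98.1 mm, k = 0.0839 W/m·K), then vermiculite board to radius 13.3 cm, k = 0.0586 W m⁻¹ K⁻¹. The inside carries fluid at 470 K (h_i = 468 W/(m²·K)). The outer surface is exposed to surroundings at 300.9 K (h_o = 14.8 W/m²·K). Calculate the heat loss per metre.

Series thermal resistances, inner to outer:
  R'_conv,in = 1/(2πr h) = 1/(2π·0.0371·468) = 0.009166 m·K/W
  R'_aluminium = ln(0.0443/0.0371)/(2πk) = 0.1774/(2π·196) = 1.440×10^-4 m·K/W
  R'_diatomaceous earth = ln(0.0981/0.0443)/(2πk) = 0.7950/(2π·0.0839) = 1.508 m·K/W
  R'_vermiculite board = ln(0.133/0.0981)/(2πk) = 0.3044/(2π·0.0586) = 0.8266 m·K/W
  R'_conv,out = 1/(2πr h) = 1/(2π·0.133·14.8) = 0.08085 m·K/W
ΣR = 0.009166 + 1.440×10^-4 + 1.508 + 0.8266 + 0.08085 = 2.425 m·K/W
Q' = ΔT/ΣR = (470 K − 300.9 K)/2.425 = 69.7 W/m

Q' = 69.7 W/m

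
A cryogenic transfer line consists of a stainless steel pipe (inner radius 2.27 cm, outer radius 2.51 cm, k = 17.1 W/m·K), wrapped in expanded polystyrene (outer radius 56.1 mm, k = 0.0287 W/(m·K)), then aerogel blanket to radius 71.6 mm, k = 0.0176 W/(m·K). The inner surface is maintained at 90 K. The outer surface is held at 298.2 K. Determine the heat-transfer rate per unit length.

Q' = 31.2 W/m

Resistance network (inner→outer):
  R'_stainless steel = ln(0.0251/0.0227)/(2πk) = 0.1005/(2π·17.1) = 9.354×10^-4 m·K/W
  R'_expanded polystyrene = ln(0.0561/0.0251)/(2πk) = 0.8043/(2π·0.0287) = 4.460 m·K/W
  R'_aerogel blanket = ln(0.0716/0.0561)/(2πk) = 0.2440/(2π·0.0176) = 2.206 m·K/W
ΣR = 9.354×10^-4 + 4.460 + 2.206 = 6.667 m·K/W
Q' = ΔT/ΣR = (90 K − 298.2 K)/6.667 = -31.2 W/m
(Negative Q' ⇒ heat flows inward; heat gain = 31.2 W/m.)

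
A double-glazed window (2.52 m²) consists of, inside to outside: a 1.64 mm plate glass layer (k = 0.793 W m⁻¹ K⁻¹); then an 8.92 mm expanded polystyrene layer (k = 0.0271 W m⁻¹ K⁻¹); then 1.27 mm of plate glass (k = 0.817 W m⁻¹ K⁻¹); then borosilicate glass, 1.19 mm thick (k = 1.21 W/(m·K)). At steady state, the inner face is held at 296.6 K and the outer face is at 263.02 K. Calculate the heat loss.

Q = 254 W

Series thermal resistances, inner to outer:
  R_plate glass = L/(kA) = 0.00164/(0.793·2.52) = 8.207×10^-4 K/W
  R_expanded polystyrene = L/(kA) = 0.00892/(0.0271·2.52) = 0.1306 K/W
  R_plate glass = L/(kA) = 0.00127/(0.817·2.52) = 6.169×10^-4 K/W
  R_borosilicate glass = L/(kA) = 0.00119/(1.21·2.52) = 3.903×10^-4 K/W
ΣR = 8.207×10^-4 + 0.1306 + 6.169×10^-4 + 3.903×10^-4 = 0.1324 K/W
Q = ΔT/ΣR = (296.6 K − 263.02 K)/0.1324 = 254 W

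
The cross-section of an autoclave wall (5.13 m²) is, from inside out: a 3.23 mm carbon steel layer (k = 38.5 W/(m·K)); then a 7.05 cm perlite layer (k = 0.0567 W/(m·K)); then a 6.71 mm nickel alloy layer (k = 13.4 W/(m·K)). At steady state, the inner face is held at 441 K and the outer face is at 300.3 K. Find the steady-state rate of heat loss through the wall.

Q = 580 W

Resistance network (inner→outer):
  R_carbon steel = L/(kA) = 0.00323/(38.5·5.13) = 1.635×10^-5 K/W
  R_perlite = L/(kA) = 0.0705/(0.0567·5.13) = 0.2424 K/W
  R_nickel alloy = L/(kA) = 0.00671/(13.4·5.13) = 9.761×10^-5 K/W
ΣR = 1.635×10^-5 + 0.2424 + 9.761×10^-5 = 0.2425 K/W
Q = ΔT/ΣR = (441 K − 300.3 K)/0.2425 = 580 W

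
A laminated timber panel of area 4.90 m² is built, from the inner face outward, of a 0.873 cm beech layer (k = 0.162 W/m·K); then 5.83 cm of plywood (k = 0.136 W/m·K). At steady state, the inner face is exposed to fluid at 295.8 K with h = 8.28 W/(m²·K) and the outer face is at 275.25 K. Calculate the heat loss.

Series thermal resistances, inner to outer:
  R_conv,in = 1/(hA) = 1/(8.28·4.90) = 0.02465 K/W
  R_beech = L/(kA) = 0.00873/(0.162·4.90) = 0.01100 K/W
  R_plywood = L/(kA) = 0.0583/(0.136·4.90) = 0.08748 K/W
ΣR = 0.02465 + 0.01100 + 0.08748 = 0.1231 K/W
Q = ΔT/ΣR = (295.8 K − 275.25 K)/0.1231 = 167 W

Q = 167 W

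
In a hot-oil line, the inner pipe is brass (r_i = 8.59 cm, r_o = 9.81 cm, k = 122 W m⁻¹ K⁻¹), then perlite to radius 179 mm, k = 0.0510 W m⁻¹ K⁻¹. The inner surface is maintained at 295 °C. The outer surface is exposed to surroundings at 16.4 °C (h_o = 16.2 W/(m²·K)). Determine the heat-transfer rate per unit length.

Resistance network (inner→outer):
  R'_brass = ln(0.0981/0.0859)/(2πk) = 0.1328/(2π·122) = 1.732×10^-4 m·K/W
  R'_perlite = ln(0.179/0.0981)/(2πk) = 0.6014/(2π·0.0510) = 1.877 m·K/W
  R'_conv,out = 1/(2πr h) = 1/(2π·0.179·16.2) = 0.05488 m·K/W
ΣR = 1.732×10^-4 + 1.877 + 0.05488 = 1.932 m·K/W
Q' = ΔT/ΣR = (295 °C − 16.4 °C)/1.932 = 144 W/m

Q' = 144 W/m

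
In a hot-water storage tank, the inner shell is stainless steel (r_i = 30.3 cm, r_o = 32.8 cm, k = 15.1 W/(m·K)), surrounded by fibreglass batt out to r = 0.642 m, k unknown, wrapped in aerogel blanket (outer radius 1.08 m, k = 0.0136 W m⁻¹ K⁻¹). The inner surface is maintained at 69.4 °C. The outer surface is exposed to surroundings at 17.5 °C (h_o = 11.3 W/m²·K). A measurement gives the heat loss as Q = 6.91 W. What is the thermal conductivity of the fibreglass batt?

ΣR = ΔT/Q = |69.4 − 17.5|/6.91 = 7.511 K/W
Known resistances:
  R_stainless steel = (1/0.303 − 1/0.328)/(4πk) = 0.2515/(4π·15.1) = 0.001326 K/W
  R_aerogel blanket = (1/0.642 − 1/1.08)/(4πk) = 0.6317/(4π·0.0136) = 3.696 K/W
  R_conv,out = 1/(4πr²h) = 1/(4π·1.08²·11.3) = 0.006038 K/W
R_fibreglass batt = ΣR − ΣR_known = 7.511 − 3.703 = 3.808 K/W
(1/r₁−1/r₂)/(4πk) = 3.808 ⇒ k = 1.491/(4π·3.808) = 0.0312 W/m·K

k = 0.0312 W/m·K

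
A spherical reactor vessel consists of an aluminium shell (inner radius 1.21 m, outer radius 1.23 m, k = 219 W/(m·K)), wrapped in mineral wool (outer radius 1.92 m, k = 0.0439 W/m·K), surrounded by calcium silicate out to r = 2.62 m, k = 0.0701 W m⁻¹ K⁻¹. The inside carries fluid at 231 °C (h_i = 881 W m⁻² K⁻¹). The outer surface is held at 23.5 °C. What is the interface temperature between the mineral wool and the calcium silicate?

T = 71.2 °C

Series thermal resistances, inner to outer:
  R_conv,in = 1/(4πr²h) = 1/(4π·1.21²·881) = 6.169×10^-5 K/W
  R_aluminium = (1/1.21 − 1/1.23)/(4πk) = 0.01344/(4π·219) = 4.883×10^-6 K/W
  R_mineral wool = (1/1.23 − 1/1.92)/(4πk) = 0.2922/(4π·0.0439) = 0.5296 K/W
  R_calcium silicate = (1/1.92 − 1/2.62)/(4πk) = 0.1392/(4π·0.0701) = 0.1580 K/W
ΣR = 6.169×10^-5 + 4.883×10^-6 + 0.5296 + 0.1580 = 0.6877 K/W
Q = ΔT/ΣR = (231 °C − 23.5 °C)/0.6877 = 301.7 W
From the inner boundary to the mineral wool/calcium silicate interface, ΣR_partial = 0.5297 K/W.
T_interface = T_in − Q·ΣR_partial = 231 °C − (301.7)(0.5297) = 71.2 °C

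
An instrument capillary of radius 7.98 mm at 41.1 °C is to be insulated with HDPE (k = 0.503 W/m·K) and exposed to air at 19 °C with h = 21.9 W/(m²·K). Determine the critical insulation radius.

r_cr = 2.30 cm

For a cylinder, r_cr = k_ins/h = 0.503/21.9 = 0.0230 m = 2.30 cm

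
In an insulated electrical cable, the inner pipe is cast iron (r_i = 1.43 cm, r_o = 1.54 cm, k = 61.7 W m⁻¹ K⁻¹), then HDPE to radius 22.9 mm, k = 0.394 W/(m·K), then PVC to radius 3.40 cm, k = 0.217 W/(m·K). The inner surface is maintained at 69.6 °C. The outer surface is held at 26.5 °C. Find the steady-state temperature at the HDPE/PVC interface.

T = 54.2 °C

Treat each layer as a resistance in series:
  R'_cast iron = ln(0.0154/0.0143)/(2πk) = 0.07411/(2π·61.7) = 1.912×10^-4 m·K/W
  R'_HDPE = ln(0.0229/0.0154)/(2πk) = 0.3968/(2π·0.394) = 0.1603 m·K/W
  R'_PVC = ln(0.0340/0.0229)/(2πk) = 0.3952/(2π·0.217) = 0.2899 m·K/W
ΣR = 1.912×10^-4 + 0.1603 + 0.2899 = 0.4504 m·K/W
Q' = ΔT/ΣR = (69.6 °C − 26.5 °C)/0.4504 = 95.69 W/m
From the inner boundary to the HDPE/PVC interface, ΣR_partial = 0.1605 m·K/W.
T_interface = T_in − Q'·ΣR_partial = 69.6 °C − (95.69)(0.1605) = 54.2 °C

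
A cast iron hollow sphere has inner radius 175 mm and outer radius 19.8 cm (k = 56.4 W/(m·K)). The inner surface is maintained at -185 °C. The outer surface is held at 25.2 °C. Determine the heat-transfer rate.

Q = 4πk·ΔT/(1/r₁ − 1/r₂) = 4π × 56.4 × 210.2 / (1/0.175 − 1/0.198) = 2.24×10^5 W

Q = 224 kW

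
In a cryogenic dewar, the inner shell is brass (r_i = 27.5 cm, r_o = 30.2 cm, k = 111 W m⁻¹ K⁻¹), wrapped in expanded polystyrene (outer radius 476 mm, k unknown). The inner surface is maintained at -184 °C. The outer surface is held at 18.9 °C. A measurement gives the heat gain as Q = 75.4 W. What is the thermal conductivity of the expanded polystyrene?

k = 0.0358 W/m·K

ΣR = ΔT/Q = |-184 − 18.9|/75.4 = 2.691 K/W
Known resistances:
  R_brass = (1/0.275 − 1/0.302)/(4πk) = 0.3251/(4π·111) = 2.331×10^-4 K/W
R_expanded polystyrene = ΣR − ΣR_known = 2.691 − 2.331×10^-4 = 2.691 K/W
(1/r₁−1/r₂)/(4πk) = 2.691 ⇒ k = 1.210/(4π·2.691) = 0.0358 W/m·K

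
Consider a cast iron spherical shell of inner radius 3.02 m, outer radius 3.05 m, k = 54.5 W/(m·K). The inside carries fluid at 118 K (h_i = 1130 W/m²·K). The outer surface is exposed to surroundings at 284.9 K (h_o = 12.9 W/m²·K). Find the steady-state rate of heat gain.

Series thermal resistances, inner to outer:
  R_conv,in = 1/(4πr²h) = 1/(4π·3.02²·1130) = 7.721×10^-6 K/W
  R_cast iron = (1/3.02 − 1/3.05)/(4πk) = 0.003257/(4π·54.5) = 4.756×10^-6 K/W
  R_conv,out = 1/(4πr²h) = 1/(4π·3.05²·12.9) = 6.631×10^-4 K/W
ΣR = 7.721×10^-6 + 4.756×10^-6 + 6.631×10^-4 = 6.756×10^-4 K/W
Q = ΔT/ΣR = (118 K − 284.9 K)/6.756×10^-4 = -2.47×10^5 W
(Negative Q ⇒ heat flows inward; heat gain = 2.47×10^5 W.)

Q = 2.47×10^5 W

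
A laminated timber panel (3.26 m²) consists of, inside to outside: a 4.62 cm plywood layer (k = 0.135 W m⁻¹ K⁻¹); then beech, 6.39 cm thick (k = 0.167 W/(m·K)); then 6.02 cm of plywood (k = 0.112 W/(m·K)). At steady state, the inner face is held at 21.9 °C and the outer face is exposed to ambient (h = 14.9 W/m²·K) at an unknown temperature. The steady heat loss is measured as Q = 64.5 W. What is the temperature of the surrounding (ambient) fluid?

Sum the resistances:
  R_plywood = L/(kA) = 0.0462/(0.135·3.26) = 0.1050 K/W
  R_beech = L/(kA) = 0.0639/(0.167·3.26) = 0.1174 K/W
  R_plywood = L/(kA) = 0.0602/(0.112·3.26) = 0.1649 K/W
  R_conv,out = 1/(hA) = 1/(14.9·3.26) = 0.02059 K/W
ΣR = 0.4078 K/W
ΔT = Q·ΣR = 64.5 × 0.4078 = 26.30 K
Heat flows outward, so T_out = T_in − ΔT = 21.9 − 26.30 = -4.40 °C

T_out = -4.40 °C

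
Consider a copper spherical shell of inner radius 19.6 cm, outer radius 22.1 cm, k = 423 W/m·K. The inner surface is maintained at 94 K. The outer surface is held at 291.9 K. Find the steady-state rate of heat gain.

Q = 4πk·ΔT/(1/r₁ − 1/r₂) = 4π × 423 × 197.9 / (1/0.196 − 1/0.221) = 1.82×10^6 W

Q = 1820 kW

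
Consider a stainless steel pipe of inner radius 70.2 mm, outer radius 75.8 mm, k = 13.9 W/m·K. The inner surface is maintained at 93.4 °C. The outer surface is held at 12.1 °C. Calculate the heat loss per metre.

Q' = 92500 W/m

Q' = 2πk·ΔT/ln(r₂/r₁) = 2π × 13.9 × 81.3 / ln(0.0758/0.0702) = 92500 W/m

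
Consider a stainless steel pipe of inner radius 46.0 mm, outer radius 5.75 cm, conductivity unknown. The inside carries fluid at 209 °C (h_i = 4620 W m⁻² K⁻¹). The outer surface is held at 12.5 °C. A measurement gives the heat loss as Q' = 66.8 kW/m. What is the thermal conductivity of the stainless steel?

ΣR = ΔT/Q' = |209 − 12.5|/66800 = 0.002942 m·K/W
Known resistances:
  R'_conv,in = 1/(2πr h) = 1/(2π·0.0460·4620) = 7.489×10^-4 m·K/W
R_stainless steel = ΣR − ΣR_known = 0.002942 − 7.489×10^-4 = 0.002193 m·K/W
ln(r₂/r₁)/(2πk) = 0.002193 ⇒ k = 0.2231/(2π·0.002193) = 16.2 W/m·K

k = 16.2 W/m·K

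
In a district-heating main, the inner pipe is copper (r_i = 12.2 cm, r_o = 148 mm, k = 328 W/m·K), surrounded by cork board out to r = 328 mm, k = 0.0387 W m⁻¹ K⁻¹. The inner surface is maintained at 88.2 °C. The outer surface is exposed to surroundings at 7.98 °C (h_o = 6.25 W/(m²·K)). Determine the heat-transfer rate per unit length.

Q' = 23.9 W/m

Resistance network (inner→outer):
  R'_copper = ln(0.148/0.122)/(2πk) = 0.1932/(2π·328) = 9.374×10^-5 m·K/W
  R'_cork board = ln(0.328/0.148)/(2πk) = 0.7958/(2π·0.0387) = 3.273 m·K/W
  R'_conv,out = 1/(2πr h) = 1/(2π·0.328·6.25) = 0.07764 m·K/W
ΣR = 9.374×10^-5 + 3.273 + 0.07764 = 3.351 m·K/W
Q' = ΔT/ΣR = (88.2 °C − 7.98 °C)/3.351 = 23.9 W/m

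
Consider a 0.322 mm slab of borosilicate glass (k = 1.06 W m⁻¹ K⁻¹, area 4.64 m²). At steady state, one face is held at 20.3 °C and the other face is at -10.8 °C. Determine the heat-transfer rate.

Q = kA·ΔT/L = 1.06 × 4.64 × |20.3 °C − -10.8 °C| / 3.22×10^-4 = 4.75×10^5 W

Q = 475 kW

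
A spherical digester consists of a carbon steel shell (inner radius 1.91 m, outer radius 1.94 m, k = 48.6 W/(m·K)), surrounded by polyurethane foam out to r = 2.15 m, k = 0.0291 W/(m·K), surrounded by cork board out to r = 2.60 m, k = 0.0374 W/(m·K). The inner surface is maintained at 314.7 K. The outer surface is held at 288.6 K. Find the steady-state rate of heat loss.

Resistance network (inner→outer):
  R_carbon steel = (1/1.91 − 1/1.94)/(4πk) = 0.008096/(4π·48.6) = 1.326×10^-5 K/W
  R_polyurethane foam = (1/1.94 − 1/2.15)/(4πk) = 0.05035/(4π·0.0291) = 0.1377 K/W
  R_cork board = (1/2.15 − 1/2.60)/(4πk) = 0.08050/(4π·0.0374) = 0.1713 K/W
ΣR = 1.326×10^-5 + 0.1377 + 0.1713 = 0.3090 K/W
Q = ΔT/ΣR = (314.7 K − 288.6 K)/0.3090 = 84.5 W

Q = 84.5 W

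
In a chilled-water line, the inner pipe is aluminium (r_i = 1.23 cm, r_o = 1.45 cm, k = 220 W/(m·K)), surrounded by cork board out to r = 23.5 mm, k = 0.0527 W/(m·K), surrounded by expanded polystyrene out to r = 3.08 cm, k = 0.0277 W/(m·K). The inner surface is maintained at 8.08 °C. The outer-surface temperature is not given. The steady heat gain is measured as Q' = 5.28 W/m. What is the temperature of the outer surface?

Sum the resistances:
  R'_aluminium = ln(0.0145/0.0123)/(2πk) = 0.1645/(2π·220) = 1.190×10^-4 m·K/W
  R'_cork board = ln(0.0235/0.0145)/(2πk) = 0.4829/(2π·0.0527) = 1.458 m·K/W
  R'_expanded polystyrene = ln(0.0308/0.0235)/(2πk) = 0.2705/(2π·0.0277) = 1.554 m·K/W
ΣR = 3.013 m·K/W
ΔT = Q'·ΣR = 5.28 × 3.013 = 15.91 K
Heat flows inward, so T_out = T_in + ΔT = 8.08 + 15.91 = 24.0 °C

T_out = 24.0 °C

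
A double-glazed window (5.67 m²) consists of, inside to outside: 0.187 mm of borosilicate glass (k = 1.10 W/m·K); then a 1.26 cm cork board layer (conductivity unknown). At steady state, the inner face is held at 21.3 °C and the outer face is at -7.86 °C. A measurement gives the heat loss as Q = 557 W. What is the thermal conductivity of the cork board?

ΣR = ΔT/Q = |21.3 − -7.86|/557 = 0.05235 K/W
Known resistances:
  R_borosilicate glass = L/(kA) = 1.87×10^-4/(1.10·5.67) = 2.998×10^-5 K/W
R_cork board = ΣR − ΣR_known = 0.05235 − 2.998×10^-5 = 0.05232 K/W
L/(kA) = 0.05232 ⇒ k = 0.0126/(0.05232·5.67) = 0.0425 W/m·K

k = 0.0425 W/m·K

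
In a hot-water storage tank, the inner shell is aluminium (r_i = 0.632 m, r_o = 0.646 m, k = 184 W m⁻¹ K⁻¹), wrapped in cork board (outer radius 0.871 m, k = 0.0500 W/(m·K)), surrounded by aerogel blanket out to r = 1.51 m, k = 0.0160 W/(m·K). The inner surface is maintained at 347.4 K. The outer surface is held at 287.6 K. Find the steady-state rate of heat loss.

Resistance network (inner→outer):
  R_aluminium = (1/0.632 − 1/0.646)/(4πk) = 0.03429/(4π·184) = 1.483×10^-5 K/W
  R_cork board = (1/0.646 − 1/0.871)/(4πk) = 0.3999/(4π·0.0500) = 0.6364 K/W
  R_aerogel blanket = (1/0.871 − 1/1.51)/(4πk) = 0.4859/(4π·0.0160) = 2.416 K/W
ΣR = 1.483×10^-5 + 0.6364 + 2.416 = 3.052 K/W
Q = ΔT/ΣR = (347.4 K − 287.6 K)/3.052 = 19.6 W

Q = 19.6 W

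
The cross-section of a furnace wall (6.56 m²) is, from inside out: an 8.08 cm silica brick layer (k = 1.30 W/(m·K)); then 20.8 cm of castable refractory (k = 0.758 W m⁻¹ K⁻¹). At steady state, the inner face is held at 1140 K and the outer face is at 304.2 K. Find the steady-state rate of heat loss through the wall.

Q = 16.3 kW

Resistance network (inner→outer):
  R_silica brick = L/(kA) = 0.0808/(1.30·6.56) = 0.009475 K/W
  R_castable refractory = L/(kA) = 0.208/(0.758·6.56) = 0.04183 K/W
ΣR = 0.009475 + 0.04183 = 0.05131 K/W
Q = ΔT/ΣR = (1140 K − 304.2 K)/0.05131 = 16300 W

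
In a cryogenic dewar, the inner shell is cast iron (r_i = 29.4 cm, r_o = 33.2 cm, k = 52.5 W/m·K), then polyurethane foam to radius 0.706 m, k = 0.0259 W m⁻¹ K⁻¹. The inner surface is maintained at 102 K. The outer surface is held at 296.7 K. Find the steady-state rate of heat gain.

Treat each layer as a resistance in series:
  R_cast iron = (1/0.294 − 1/0.332)/(4πk) = 0.3893/(4π·52.5) = 5.901×10^-4 K/W
  R_polyurethane foam = (1/0.332 − 1/0.706)/(4πk) = 1.596/(4π·0.0259) = 4.903 K/W
ΣR = 5.901×10^-4 + 4.903 = 4.904 K/W
Q = ΔT/ΣR = (102 K − 296.7 K)/4.904 = -39.7 W
(Negative Q ⇒ heat flows inward; heat gain = 39.7 W.)

Q = 39.7 W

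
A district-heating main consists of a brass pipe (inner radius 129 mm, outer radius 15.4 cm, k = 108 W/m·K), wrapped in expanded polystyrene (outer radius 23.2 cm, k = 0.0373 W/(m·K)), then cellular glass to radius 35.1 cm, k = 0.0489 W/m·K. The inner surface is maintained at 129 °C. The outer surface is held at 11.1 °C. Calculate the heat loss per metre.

Treat each layer as a resistance in series:
  R'_brass = ln(0.154/0.129)/(2πk) = 0.1771/(2π·108) = 2.610×10^-4 m·K/W
  R'_expanded polystyrene = ln(0.232/0.154)/(2πk) = 0.4098/(2π·0.0373) = 1.749 m·K/W
  R'_cellular glass = ln(0.351/0.232)/(2πk) = 0.4140/(2π·0.0489) = 1.348 m·K/W
ΣR = 2.610×10^-4 + 1.749 + 1.348 = 3.097 m·K/W
Q' = ΔT/ΣR = (129 °C − 11.1 °C)/3.097 = 38.1 W/m

Q' = 38.1 W/m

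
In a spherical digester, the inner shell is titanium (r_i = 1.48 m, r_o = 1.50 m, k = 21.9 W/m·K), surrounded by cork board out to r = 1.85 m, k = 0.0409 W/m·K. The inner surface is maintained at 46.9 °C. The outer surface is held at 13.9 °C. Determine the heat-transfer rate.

Q = 134 W

Treat each layer as a resistance in series:
  R_titanium = (1/1.48 − 1/1.50)/(4πk) = 0.009009/(4π·21.9) = 3.274×10^-5 K/W
  R_cork board = (1/1.50 − 1/1.85)/(4πk) = 0.1261/(4π·0.0409) = 0.2454 K/W
ΣR = 3.274×10^-5 + 0.2454 = 0.2454 K/W
Q = ΔT/ΣR = (46.9 °C − 13.9 °C)/0.2454 = 134 W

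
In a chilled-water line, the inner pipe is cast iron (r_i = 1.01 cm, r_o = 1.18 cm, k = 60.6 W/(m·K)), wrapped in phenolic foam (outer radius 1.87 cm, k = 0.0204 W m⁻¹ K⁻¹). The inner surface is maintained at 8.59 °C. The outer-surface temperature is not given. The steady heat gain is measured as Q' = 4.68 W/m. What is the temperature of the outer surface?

T_out = 25.4 °C

Series resistances:
  R'_cast iron = ln(0.0118/0.0101)/(2πk) = 0.1556/(2π·60.6) = 4.086×10^-4 m·K/W
  R'_phenolic foam = ln(0.0187/0.0118)/(2πk) = 0.4604/(2π·0.0204) = 3.592 m·K/W
ΣR = 3.593 m·K/W
ΔT = Q'·ΣR = 4.68 × 3.593 = 16.82 K
Heat flows inward, so T_out = T_in + ΔT = 8.59 + 16.82 = 25.4 °C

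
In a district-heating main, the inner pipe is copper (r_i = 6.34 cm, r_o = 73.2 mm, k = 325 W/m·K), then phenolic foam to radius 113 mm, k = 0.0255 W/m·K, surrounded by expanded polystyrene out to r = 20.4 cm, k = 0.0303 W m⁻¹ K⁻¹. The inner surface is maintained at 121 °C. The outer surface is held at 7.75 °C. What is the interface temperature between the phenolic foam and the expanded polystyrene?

T = 68.2 °C

Series thermal resistances, inner to outer:
  R'_copper = ln(0.0732/0.0634)/(2πk) = 0.1437/(2π·325) = 7.039×10^-5 m·K/W
  R'_phenolic foam = ln(0.113/0.0732)/(2πk) = 0.4342/(2π·0.0255) = 2.710 m·K/W
  R'_expanded polystyrene = ln(0.204/0.113)/(2πk) = 0.5907/(2π·0.0303) = 3.103 m·K/W
ΣR = 7.039×10^-5 + 2.710 + 3.103 = 5.813 m·K/W
Q' = ΔT/ΣR = (121 °C − 7.75 °C)/5.813 = 19.48 W/m
From the inner boundary to the phenolic foam/expanded polystyrene interface, ΣR_partial = 2.710 m·K/W.
T_interface = T_in − Q'·ΣR_partial = 121 °C − (19.48)(2.710) = 68.2 °C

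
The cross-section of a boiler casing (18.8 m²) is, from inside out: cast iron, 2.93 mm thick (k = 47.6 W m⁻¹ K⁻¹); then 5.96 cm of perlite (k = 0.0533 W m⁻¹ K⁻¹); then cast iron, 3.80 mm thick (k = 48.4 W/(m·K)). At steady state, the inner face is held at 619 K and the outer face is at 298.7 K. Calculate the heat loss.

Resistance network (inner→outer):
  R_cast iron = L/(kA) = 0.00293/(47.6·18.8) = 3.274×10^-6 K/W
  R_perlite = L/(kA) = 0.0596/(0.0533·18.8) = 0.05948 K/W
  R_cast iron = L/(kA) = 0.00380/(48.4·18.8) = 4.176×10^-6 K/W
ΣR = 3.274×10^-6 + 0.05948 + 4.176×10^-6 = 0.05949 K/W
Q = ΔT/ΣR = (619 K − 298.7 K)/0.05949 = 5380 W

Q = 5.38 kW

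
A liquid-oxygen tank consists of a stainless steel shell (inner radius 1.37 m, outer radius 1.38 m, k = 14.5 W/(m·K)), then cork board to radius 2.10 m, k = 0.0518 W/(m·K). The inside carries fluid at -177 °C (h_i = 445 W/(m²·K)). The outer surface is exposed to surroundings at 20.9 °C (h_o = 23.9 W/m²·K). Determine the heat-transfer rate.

Treat each layer as a resistance in series:
  R_conv,in = 1/(4πr²h) = 1/(4π·1.37²·445) = 9.528×10^-5 K/W
  R_stainless steel = (1/1.37 − 1/1.38)/(4πk) = 0.005289/(4π·14.5) = 2.903×10^-5 K/W
  R_cork board = (1/1.38 − 1/2.10)/(4πk) = 0.2484/(4π·0.0518) = 0.3817 K/W
  R_conv,out = 1/(4πr²h) = 1/(4π·2.10²·23.9) = 7.550×10^-4 K/W
ΣR = 9.528×10^-5 + 2.903×10^-5 + 0.3817 + 7.550×10^-4 = 0.3826 K/W
Q = ΔT/ΣR = (-177 °C − 20.9 °C)/0.3826 = -517 W
(Negative Q ⇒ heat flows inward; heat gain = 517 W.)

Q = 517 W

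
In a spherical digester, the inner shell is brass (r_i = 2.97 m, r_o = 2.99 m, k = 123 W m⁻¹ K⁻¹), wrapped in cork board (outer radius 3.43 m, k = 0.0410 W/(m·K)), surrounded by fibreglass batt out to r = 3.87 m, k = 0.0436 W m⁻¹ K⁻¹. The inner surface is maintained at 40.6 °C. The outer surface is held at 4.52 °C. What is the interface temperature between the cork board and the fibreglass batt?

Resistance network (inner→outer):
  R_brass = (1/2.97 − 1/2.99)/(4πk) = 0.002252/(4π·123) = 1.457×10^-6 K/W
  R_cork board = (1/2.99 − 1/3.43)/(4πk) = 0.04290/(4π·0.0410) = 0.08327 K/W
  R_fibreglass batt = (1/3.43 − 1/3.87)/(4πk) = 0.03315/(4π·0.0436) = 0.06050 K/W
ΣR = 1.457×10^-6 + 0.08327 + 0.06050 = 0.1438 K/W
Q = ΔT/ΣR = (40.6 °C − 4.52 °C)/0.1438 = 250.9 W
From the inner boundary to the cork board/fibreglass batt interface, ΣR_partial = 0.08327 K/W.
T_interface = T_in − Q·ΣR_partial = 40.6 °C − (250.9)(0.08327) = 19.7 °C

T = 19.7 °C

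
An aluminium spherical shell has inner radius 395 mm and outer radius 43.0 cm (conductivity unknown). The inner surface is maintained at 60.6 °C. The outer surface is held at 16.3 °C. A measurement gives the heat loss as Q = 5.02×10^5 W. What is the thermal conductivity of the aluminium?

ΣR = ΔT/Q = |60.6 − 16.3|/5.02×10^5 = 8.825×10^-5 K/W
(1/r₁−1/r₂)/(4πk) = 8.825×10^-5 ⇒ k = 0.2061/(4π·8.825×10^-5) = 186 W/m·K

k = 186 W/m·K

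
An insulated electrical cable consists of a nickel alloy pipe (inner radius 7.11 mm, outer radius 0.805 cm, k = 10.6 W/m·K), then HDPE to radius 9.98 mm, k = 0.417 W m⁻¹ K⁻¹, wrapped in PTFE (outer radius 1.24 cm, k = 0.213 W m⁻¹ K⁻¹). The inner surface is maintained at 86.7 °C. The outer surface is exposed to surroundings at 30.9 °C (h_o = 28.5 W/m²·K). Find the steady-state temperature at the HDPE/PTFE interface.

Treat each layer as a resistance in series:
  R'_nickel alloy = ln(0.00805/0.00711)/(2πk) = 0.1242/(2π·10.6) = 0.001864 m·K/W
  R'_HDPE = ln(0.00998/0.00805)/(2πk) = 0.2149/(2π·0.417) = 0.08202 m·K/W
  R'_PTFE = ln(0.0124/0.00998)/(2πk) = 0.2171/(2π·0.213) = 0.1622 m·K/W
  R'_conv,out = 1/(2πr h) = 1/(2π·0.0124·28.5) = 0.4504 m·K/W
ΣR = 0.001864 + 0.08202 + 0.1622 + 0.4504 = 0.6965 m·K/W
Q' = ΔT/ΣR = (86.7 °C − 30.9 °C)/0.6965 = 80.11 W/m
From the inner boundary to the HDPE/PTFE interface, ΣR_partial = 0.08388 m·K/W.
T_interface = T_in − Q'·ΣR_partial = 86.7 °C − (80.11)(0.08388) = 80.0 °C

T = 80.0 °C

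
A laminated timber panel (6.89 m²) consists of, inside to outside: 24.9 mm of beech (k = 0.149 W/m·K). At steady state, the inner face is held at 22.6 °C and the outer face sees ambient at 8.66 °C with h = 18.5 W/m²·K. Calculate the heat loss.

Treat each layer as a resistance in series:
  R_beech = L/(kA) = 0.0249/(0.149·6.89) = 0.02425 K/W
  R_conv,out = 1/(hA) = 1/(18.5·6.89) = 0.007845 K/W
ΣR = 0.02425 + 0.007845 = 0.03209 K/W
Q = ΔT/ΣR = (22.6 °C − 8.66 °C)/0.03209 = 434 W

Q = 434 W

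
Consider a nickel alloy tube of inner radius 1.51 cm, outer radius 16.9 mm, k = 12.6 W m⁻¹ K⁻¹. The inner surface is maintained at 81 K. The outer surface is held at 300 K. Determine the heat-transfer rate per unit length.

Q' = 1.54×10^5 W/m

Q' = 2πk·ΔT/ln(r₂/r₁) = 2π × 12.6 × 219 / ln(0.0169/0.0151) = 1.54×10^5 W/m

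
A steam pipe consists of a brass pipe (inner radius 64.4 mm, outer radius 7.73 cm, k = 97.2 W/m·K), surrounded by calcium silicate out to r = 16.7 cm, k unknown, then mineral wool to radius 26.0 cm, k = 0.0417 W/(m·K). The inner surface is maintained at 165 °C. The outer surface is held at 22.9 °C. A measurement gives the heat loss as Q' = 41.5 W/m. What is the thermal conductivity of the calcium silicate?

k = 0.0707 W/m·K

ΣR = ΔT/Q' = |165 − 22.9|/41.5 = 3.424 m·K/W
Known resistances:
  R'_brass = ln(0.0773/0.0644)/(2πk) = 0.1826/(2π·97.2) = 2.990×10^-4 m·K/W
  R'_mineral wool = ln(0.260/0.167)/(2πk) = 0.4427/(2π·0.0417) = 1.690 m·K/W
R_calcium silicate = ΣR − ΣR_known = 3.424 − 1.690 = 1.734 m·K/W
ln(r₂/r₁)/(2πk) = 1.734 ⇒ k = 0.7703/(2π·1.734) = 0.0707 W/m·K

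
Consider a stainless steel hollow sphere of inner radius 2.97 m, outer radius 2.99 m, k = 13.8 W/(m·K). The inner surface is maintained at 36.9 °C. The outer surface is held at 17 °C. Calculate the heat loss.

Q = 4πk·ΔT/(1/r₁ − 1/r₂) = 4π × 13.8 × 19.9 / (1/2.97 − 1/2.99) = 1.53×10^6 W

Q = 1530 kW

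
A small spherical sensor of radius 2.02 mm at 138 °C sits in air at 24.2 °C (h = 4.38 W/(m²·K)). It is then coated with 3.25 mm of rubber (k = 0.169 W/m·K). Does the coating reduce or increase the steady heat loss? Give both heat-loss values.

Critical radius for a sphere: r_cr = 2k/h = 0.0772 m = 7.72 cm.
Outer radius after coating: r₂ = 0.00202 + 0.00325 = 0.00527 m.
Since r₁ < r_cr and r₂ ≤ r_cr, the coating moves toward the maximum at r_cr — heat loss rises.
Bare: R = 1/(4πr₁²h) = 4453 K/W; Q = 113.8/4453 = 0.0256 W.
Coated: R = R_cond + R_conv = 797.9 K/W; Q = 113.8/797.9 = 0.143 W.

increases: 0.0256 → 0.143 W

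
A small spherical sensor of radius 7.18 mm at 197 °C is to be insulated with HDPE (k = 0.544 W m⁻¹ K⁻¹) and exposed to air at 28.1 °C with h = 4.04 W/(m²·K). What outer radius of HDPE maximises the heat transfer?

r_cr = 26.9 cm

For a sphere, r_cr = 2k_ins/h = 2·0.544/4.04 = 0.269 m = 26.9 cm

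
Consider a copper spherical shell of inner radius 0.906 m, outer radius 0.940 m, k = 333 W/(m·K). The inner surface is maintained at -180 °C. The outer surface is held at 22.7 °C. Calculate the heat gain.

Q = 21200 kW

Q = 4πk·ΔT/(1/r₁ − 1/r₂) = 4π × 333 × 202.7 / (1/0.906 − 1/0.940) = 2.12×10^7 W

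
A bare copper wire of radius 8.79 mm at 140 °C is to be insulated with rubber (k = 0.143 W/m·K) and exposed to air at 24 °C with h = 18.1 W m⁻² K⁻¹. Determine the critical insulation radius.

r_cr = 0.790 cm

For a cylinder, r_cr = k_ins/h = 0.143/18.1 = 0.00790 m = 0.790 cm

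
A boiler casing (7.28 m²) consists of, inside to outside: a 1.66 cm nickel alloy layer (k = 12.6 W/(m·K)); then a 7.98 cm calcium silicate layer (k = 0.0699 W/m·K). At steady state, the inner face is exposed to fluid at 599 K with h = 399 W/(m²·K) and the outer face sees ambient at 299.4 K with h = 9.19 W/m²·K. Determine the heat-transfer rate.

Resistance network (inner→outer):
  R_conv,in = 1/(hA) = 1/(399·7.28) = 3.443×10^-4 K/W
  R_nickel alloy = L/(kA) = 0.0166/(12.6·7.28) = 1.810×10^-4 K/W
  R_calcium silicate = L/(kA) = 0.0798/(0.0699·7.28) = 0.1568 K/W
  R_conv,out = 1/(hA) = 1/(9.19·7.28) = 0.01495 K/W
ΣR = 3.443×10^-4 + 1.810×10^-4 + 0.1568 + 0.01495 = 0.1723 K/W
Q = ΔT/ΣR = (599 K − 299.4 K)/0.1723 = 1740 W

Q = 1740 W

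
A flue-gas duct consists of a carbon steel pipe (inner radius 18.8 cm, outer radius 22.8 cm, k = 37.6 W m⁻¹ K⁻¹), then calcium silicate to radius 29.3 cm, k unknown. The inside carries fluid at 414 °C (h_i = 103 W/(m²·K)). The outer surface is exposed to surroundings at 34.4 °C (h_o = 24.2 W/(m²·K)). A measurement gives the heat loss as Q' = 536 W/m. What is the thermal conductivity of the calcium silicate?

ΣR = ΔT/Q' = |414 − 34.4|/536 = 0.7082 m·K/W
Known resistances:
  R'_conv,in = 1/(2πr h) = 1/(2π·0.188·103) = 0.008219 m·K/W
  R'_carbon steel = ln(0.228/0.188)/(2πk) = 0.1929/(2π·37.6) = 8.165×10^-4 m·K/W
  R'_conv,out = 1/(2πr h) = 1/(2π·0.293·24.2) = 0.02245 m·K/W
R_calcium silicate = ΣR − ΣR_known = 0.7082 − 0.03149 = 0.6767 m·K/W
ln(r₂/r₁)/(2πk) = 0.6767 ⇒ k = 0.2508/(2π·0.6767) = 0.0590 W/m·K

k = 0.0590 W/m·K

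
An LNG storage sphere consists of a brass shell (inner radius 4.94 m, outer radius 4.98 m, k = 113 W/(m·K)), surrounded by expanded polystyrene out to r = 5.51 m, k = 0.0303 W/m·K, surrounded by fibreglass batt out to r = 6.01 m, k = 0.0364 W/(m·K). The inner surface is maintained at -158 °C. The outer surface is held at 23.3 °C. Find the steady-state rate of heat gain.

Treat each layer as a resistance in series:
  R_brass = (1/4.94 − 1/4.98)/(4πk) = 0.001626/(4π·113) = 1.145×10^-6 K/W
  R_expanded polystyrene = (1/4.98 − 1/5.51)/(4πk) = 0.01932/(4π·0.0303) = 0.05073 K/W
  R_fibreglass batt = (1/5.51 − 1/6.01)/(4πk) = 0.01510/(4π·0.0364) = 0.03301 K/W
ΣR = 1.145×10^-6 + 0.05073 + 0.03301 = 0.08374 K/W
Q = ΔT/ΣR = (-158 °C − 23.3 °C)/0.08374 = -2170 W
(Negative Q ⇒ heat flows inward; heat gain = 2170 W.)

Q = 2.17 kW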